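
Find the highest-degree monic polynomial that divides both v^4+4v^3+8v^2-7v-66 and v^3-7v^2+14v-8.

v-2

Apply the Euclidean algorithm:
  v^4+4v^3+8v^2-7v-66 = (v+11)(v^3-7v^2+14v-8) + (71v^2-153v+22)
  v^3-7v^2+14v-8 = ((1/71)v-344/5041)(71v^2-153v+22) + ((16380/5041)v-32760/5041)
  71v^2-153v+22 = ((357911/16380)v-55451/16380)((16380/5041)v-32760/5041) + (0)
Last nonzero remainder: (16380/5041)v-32760/5041. Dividing through by 16380/5041 gives the monic gcd v-2.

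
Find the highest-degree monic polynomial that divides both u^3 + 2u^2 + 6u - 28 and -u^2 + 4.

By polynomial division,
  u^3 + 2u^2 + 6u - 28 = (-u - 2)(-u^2 + 4) + (10u - 20)
  -u^2 + 4 = (-(1/10)u - 1/5)(10u - 20) + (0)
Last nonzero remainder: 10u - 20. Dividing through by 10 gives the monic gcd u - 2.

u - 2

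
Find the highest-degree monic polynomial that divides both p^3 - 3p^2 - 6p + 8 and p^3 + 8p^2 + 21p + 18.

Repeated division with remainder:
  p^3 - 3p^2 - 6p + 8 = (p^3 + 8p^2 + 21p + 18) + (-11p^2 - 27p - 10)
  p^3 + 8p^2 + 21p + 18 = (-(1/11)p - 61/121)(-11p^2 - 27p - 10) + ((784/121)p + 1568/121)
  -11p^2 - 27p - 10 = (-(1331/784)p - 605/784)((784/121)p + 1568/121) + (0)
Last nonzero remainder: (784/121)p + 1568/121. Dividing through by 784/121 gives the monic gcd p + 2.

p + 2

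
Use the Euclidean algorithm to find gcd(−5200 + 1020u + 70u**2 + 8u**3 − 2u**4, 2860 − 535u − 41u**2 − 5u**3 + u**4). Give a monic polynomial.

By polynomial division,
  −2u**4 + 8u**3 + 70u**2 + 1020u − 5200 = (−2)(u**4 − 5u**3 − 41u**2 − 535u + 2860) + (−2u**3 − 12u**2 − 50u + 520)
  u**4 − 5u**3 − 41u**2 − 535u + 2860 = (−(1/2)u + 11/2)(−2u**3 − 12u**2 − 50u + 520) + (0)
Last nonzero remainder: −2u**3 − 12u**2 − 50u + 520. Dividing through by −2 gives the monic gcd u**3 + 6u**2 + 25u − 260.

−260 + 25u + 6u**2 + u**3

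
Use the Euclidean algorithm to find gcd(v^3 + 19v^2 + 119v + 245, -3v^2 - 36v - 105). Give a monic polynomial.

Repeated division with remainder:
  v^3 + 19v^2 + 119v + 245 = (-(1/3)v - 7/3)(-3v^2 - 36v - 105) + (0)
Last nonzero remainder: -3v^2 - 36v - 105. Dividing through by -3 gives the monic gcd v^2 + 12v + 35.

v^2 + 12v + 35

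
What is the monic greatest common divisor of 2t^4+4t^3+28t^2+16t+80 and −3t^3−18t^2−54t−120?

t^2+2t+10

By polynomial division,
  2t^4+4t^3+28t^2+16t+80 = (−(2/3)t+8/3)(−3t^3−18t^2−54t−120) + (40t^2+80t+400)
  −3t^3−18t^2−54t−120 = (−(3/40)t−3/10)(40t^2+80t+400) + (0)
Last nonzero remainder: 40t^2+80t+400. Dividing through by 40 gives the monic gcd t^2+2t+10.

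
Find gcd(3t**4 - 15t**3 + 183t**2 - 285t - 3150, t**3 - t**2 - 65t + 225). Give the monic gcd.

t - 5

Euclidean algorithm in ℚ[t]:
  3t**4 - 15t**3 + 183t**2 - 285t - 3150 = (3t - 12)(t**3 - t**2 - 65t + 225) + (366t**2 - 1740t - 450)
  t**3 - t**2 - 65t + 225 = ((1/366)t + 229/22326)(366t**2 - 1740t - 450) + (-(170880/3721)t + 854400/3721)
  366t**2 - 1740t - 450 = (-(226981/28480)t - 11163/5696)(-(170880/3721)t + 854400/3721) + (0)
Last nonzero remainder: -(170880/3721)t + 854400/3721. Dividing through by -170880/3721 gives the monic gcd t - 5.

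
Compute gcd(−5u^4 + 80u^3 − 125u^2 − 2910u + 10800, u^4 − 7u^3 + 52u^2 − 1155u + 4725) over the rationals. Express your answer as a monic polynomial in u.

u^2 − 14u + 45

Repeated division with remainder:
  −5u^4 + 80u^3 − 125u^2 − 2910u + 10800 = (−5)(u^4 − 7u^3 + 52u^2 − 1155u + 4725) + (45u^3 + 135u^2 − 8685u + 34425)
  u^4 − 7u^3 + 52u^2 − 1155u + 4725 = ((1/45)u − 2/9)(45u^3 + 135u^2 − 8685u + 34425) + (275u^2 − 3850u + 12375)
  45u^3 + 135u^2 − 8685u + 34425 = ((9/55)u + 153/55)(275u^2 − 3850u + 12375) + (0)
Last nonzero remainder: 275u^2 − 3850u + 12375. Dividing through by 275 gives the monic gcd u^2 − 14u + 45.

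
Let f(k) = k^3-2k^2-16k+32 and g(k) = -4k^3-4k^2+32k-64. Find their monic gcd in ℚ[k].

k+4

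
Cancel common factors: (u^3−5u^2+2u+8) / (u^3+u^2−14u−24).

(u^2−u−2)/(u^2+5u+6)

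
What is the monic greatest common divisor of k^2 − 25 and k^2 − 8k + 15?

k − 5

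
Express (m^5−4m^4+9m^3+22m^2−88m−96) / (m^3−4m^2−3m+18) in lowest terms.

Euclidean algorithm in ℚ[m]:
  m^5−4m^4+9m^3+22m^2−88m−96 = (m^2+12)(m^3−4m^2−3m+18) + (52m^2−52m−312)
  m^3−4m^2−3m+18 = ((1/52)m−3/52)(52m^2−52m−312) + (0)
Last nonzero remainder: 52m^2−52m−312. Dividing through by 52 gives the monic gcd m^2−m−6.
Cancel m^2−m−6 from numerator and denominator to get the reduced form.

(m^3−3m^2+12m+16)/(m−3)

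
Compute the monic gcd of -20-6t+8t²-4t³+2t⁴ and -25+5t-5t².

5-t+t²

Apply the Euclidean algorithm:
  2t⁴-4t³+8t²-6t-20 = (-(2/5)t²+(2/5)t+4/5)(-5t²+5t-25) + (0)
Last nonzero remainder: -5t²+5t-25. Dividing through by -5 gives the monic gcd t²-t+5.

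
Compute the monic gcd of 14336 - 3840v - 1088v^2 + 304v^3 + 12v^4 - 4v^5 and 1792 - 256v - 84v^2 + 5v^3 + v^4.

224 - 60v - 3v^2 + v^3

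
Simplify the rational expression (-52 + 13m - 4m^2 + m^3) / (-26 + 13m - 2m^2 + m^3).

Apply the Euclidean algorithm:
  m^3 - 4m^2 + 13m - 52 = (m^3 - 2m^2 + 13m - 26) + (-2m^2 - 26)
  m^3 - 2m^2 + 13m - 26 = (-(1/2)m + 1)(-2m^2 - 26) + (0)
Last nonzero remainder: -2m^2 - 26. Dividing through by -2 gives the monic gcd m^2 + 13.
Cancel m^2 + 13 from numerator and denominator to get the reduced form.

(-4 + m)/(-2 + m)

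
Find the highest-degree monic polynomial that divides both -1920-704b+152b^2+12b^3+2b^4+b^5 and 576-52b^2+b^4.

-24+2b+b^2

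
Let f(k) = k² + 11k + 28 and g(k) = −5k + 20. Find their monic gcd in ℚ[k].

Apply the Euclidean algorithm:
  k² + 11k + 28 = (−(1/5)k − 3)(−5k + 20) + (88)
  −5k + 20 = (−(5/88)k + 5/22)(88) + (0)
The last nonzero remainder is the constant 88, so the polynomials are coprime and gcd = 1.

1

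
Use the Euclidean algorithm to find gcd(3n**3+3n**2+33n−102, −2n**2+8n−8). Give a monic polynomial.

Apply the Euclidean algorithm:
  3n**3+3n**2+33n−102 = (−(3/2)n−15/2)(−2n**2+8n−8) + (81n−162)
  −2n**2+8n−8 = (−(2/81)n+4/81)(81n−162) + (0)
Last nonzero remainder: 81n−162. Dividing through by 81 gives the monic gcd n−2.

n−2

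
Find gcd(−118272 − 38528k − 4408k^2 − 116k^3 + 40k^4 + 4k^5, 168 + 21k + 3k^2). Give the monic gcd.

56 + 7k + k^2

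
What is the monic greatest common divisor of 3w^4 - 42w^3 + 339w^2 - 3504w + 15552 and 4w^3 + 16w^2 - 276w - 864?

Euclidean algorithm in ℚ[w]:
  3w^4 - 42w^3 + 339w^2 - 3504w + 15552 = ((3/4)w - 27/2)(4w^3 + 16w^2 - 276w - 864) + (762w^2 - 6582w + 3888)
  4w^3 + 16w^2 - 276w - 864 = ((2/381)w + 1070/16129)(762w^2 - 6582w + 3888) + ((2261952/16129)w - 18095616/16129)
  762w^2 - 6582w + 3888 = ((2048383/376992)w - 145161/41888)((2261952/16129)w - 18095616/16129) + (0)
Last nonzero remainder: (2261952/16129)w - 18095616/16129. Dividing through by 2261952/16129 gives the monic gcd w - 8.

w - 8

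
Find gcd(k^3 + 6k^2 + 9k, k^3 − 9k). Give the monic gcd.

k^2 + 3k

By polynomial division,
  k^3 + 6k^2 + 9k = (k^3 − 9k) + (6k^2 + 18k)
  k^3 − 9k = ((1/6)k − 1/2)(6k^2 + 18k) + (0)
Last nonzero remainder: 6k^2 + 18k. Dividing through by 6 gives the monic gcd k^2 + 3k.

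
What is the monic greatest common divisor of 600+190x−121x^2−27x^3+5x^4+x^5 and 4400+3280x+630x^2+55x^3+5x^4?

10+7x+x^2

Euclidean algorithm in ℚ[x]:
  x^5+5x^4−27x^3−121x^2+190x+600 = ((1/5)x−6/5)(5x^4+55x^3+630x^2+3280x+4400) + (−87x^3−21x^2+3246x+5880)
  5x^4+55x^3+630x^2+3280x+4400 = (−(5/87)x−520/841)(−87x^3−21x^2+3246x+5880) + ((675800/841)x^2+(4730600/841)x+6758000/841)
  −87x^3−21x^2+3246x+5880 = (−(73167/675800)x+123627/168950)((675800/841)x^2+(4730600/841)x+6758000/841) + (0)
Last nonzero remainder: (675800/841)x^2+(4730600/841)x+6758000/841. Dividing through by 675800/841 gives the monic gcd x^2+7x+10.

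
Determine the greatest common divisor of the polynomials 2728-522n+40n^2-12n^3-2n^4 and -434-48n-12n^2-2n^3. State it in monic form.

Apply the Euclidean algorithm:
  -2n^4-12n^3+40n^2-522n+2728 = (n)(-2n^3-12n^2-48n-434) + (88n^2-88n+2728)
  -2n^3-12n^2-48n-434 = (-(1/44)n-7/44)(88n^2-88n+2728) + (0)
Last nonzero remainder: 88n^2-88n+2728. Dividing through by 88 gives the monic gcd n^2-n+31.

31-n+n^2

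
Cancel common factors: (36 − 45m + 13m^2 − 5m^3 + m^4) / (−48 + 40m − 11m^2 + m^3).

(−9 + 9m − m^2 + m^3)/(12 − 7m + m^2)

By polynomial division,
  m^4 − 5m^3 + 13m^2 − 45m + 36 = (m + 6)(m^3 − 11m^2 + 40m − 48) + (39m^2 − 237m + 324)
  m^3 − 11m^2 + 40m − 48 = ((1/39)m − 64/507)(39m^2 − 237m + 324) + ((300/169)m − 1200/169)
  39m^2 − 237m + 324 = ((2197/100)m − 4563/100)((300/169)m − 1200/169) + (0)
Last nonzero remainder: (300/169)m − 1200/169. Dividing through by 300/169 gives the monic gcd m − 4.
Cancel m − 4 from numerator and denominator to get the reduced form.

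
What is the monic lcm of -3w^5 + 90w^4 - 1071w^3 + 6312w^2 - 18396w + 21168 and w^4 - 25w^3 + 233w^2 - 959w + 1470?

w^6 - 35w^5 + 507w^4 - 3889w^3 + 16652w^2 - 37716w + 35280

Repeated division with remainder:
  -3w^5 + 90w^4 - 1071w^3 + 6312w^2 - 18396w + 21168 = (-3w + 15)(w^4 - 25w^3 + 233w^2 - 959w + 1470) + (3w^3 - 60w^2 + 399w - 882)
  w^4 - 25w^3 + 233w^2 - 959w + 1470 = ((1/3)w - 5/3)(3w^3 - 60w^2 + 399w - 882) + (0)
Last nonzero remainder: 3w^3 - 60w^2 + 399w - 882. Dividing through by 3 gives the monic gcd w^3 - 20w^2 + 133w - 294.
Then lcm(f, g) = f·g / gcd(f, g); expanding and making the result monic gives the answer.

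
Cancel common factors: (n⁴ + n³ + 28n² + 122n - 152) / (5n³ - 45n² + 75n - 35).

(n³ + 2n² + 30n + 152)/(5n² - 40n + 35)

By polynomial division,
  n⁴ + n³ + 28n² + 122n - 152 = ((1/5)n + 2)(5n³ - 45n² + 75n - 35) + (103n² - 21n - 82)
  5n³ - 45n² + 75n - 35 = ((5/103)n - 4530/10609)(103n² - 21n - 82) + ((742775/10609)n - 742775/10609)
  103n² - 21n - 82 = ((1092727/742775)n + 869938/742775)((742775/10609)n - 742775/10609) + (0)
Last nonzero remainder: (742775/10609)n - 742775/10609. Dividing through by 742775/10609 gives the monic gcd n - 1.
Cancel n - 1 from numerator and denominator to get the reduced form.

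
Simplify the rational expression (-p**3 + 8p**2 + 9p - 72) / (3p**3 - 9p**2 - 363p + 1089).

By polynomial division,
  -p**3 + 8p**2 + 9p - 72 = (-1/3)(3p**3 - 9p**2 - 363p + 1089) + (5p**2 - 112p + 291)
  3p**3 - 9p**2 - 363p + 1089 = ((3/5)p + 291/25)(5p**2 - 112p + 291) + ((19152/25)p - 57456/25)
  5p**2 - 112p + 291 = ((125/19152)p - 2425/19152)((19152/25)p - 57456/25) + (0)
Last nonzero remainder: (19152/25)p - 57456/25. Dividing through by 19152/25 gives the monic gcd p - 3.
Cancel p - 3 from numerator and denominator to get the reduced form.

(-p**2 + 5p + 24)/(3p**2 - 363)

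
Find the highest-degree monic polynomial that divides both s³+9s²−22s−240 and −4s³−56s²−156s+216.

s+6

By polynomial division,
  s³+9s²−22s−240 = (−1/4)(−4s³−56s²−156s+216) + (−5s²−61s−186)
  −4s³−56s²−156s+216 = ((4/5)s+36/25)(−5s²−61s−186) + ((2016/25)s+12096/25)
  −5s²−61s−186 = (−(125/2016)s−775/2016)((2016/25)s+12096/25) + (0)
Last nonzero remainder: (2016/25)s+12096/25. Dividing through by 2016/25 gives the monic gcd s+6.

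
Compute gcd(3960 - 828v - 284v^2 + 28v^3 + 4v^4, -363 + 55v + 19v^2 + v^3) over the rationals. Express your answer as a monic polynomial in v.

-33 + 8v + v^2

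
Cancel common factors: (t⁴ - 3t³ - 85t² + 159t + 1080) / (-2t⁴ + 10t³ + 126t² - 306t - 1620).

Repeated division with remainder:
  t⁴ - 3t³ - 85t² + 159t + 1080 = (-1/2)(-2t⁴ + 10t³ + 126t² - 306t - 1620) + (2t³ - 22t² + 6t + 270)
  -2t⁴ + 10t³ + 126t² - 306t - 1620 = (-t - 6)(2t³ - 22t² + 6t + 270) + (0)
Last nonzero remainder: 2t³ - 22t² + 6t + 270. Dividing through by 2 gives the monic gcd t³ - 11t² + 3t + 135.
Cancel t³ - 11t² + 3t + 135 from numerator and denominator to get the reduced form.

(-t - 8)/(2t + 12)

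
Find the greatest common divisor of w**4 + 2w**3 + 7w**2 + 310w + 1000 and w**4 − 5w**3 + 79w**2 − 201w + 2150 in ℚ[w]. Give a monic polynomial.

w**2 − 7w + 50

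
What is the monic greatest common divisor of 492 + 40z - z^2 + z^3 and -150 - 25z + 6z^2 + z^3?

By polynomial division,
  z^3 - z^2 + 40z + 492 = (z^3 + 6z^2 - 25z - 150) + (-7z^2 + 65z + 642)
  z^3 + 6z^2 - 25z - 150 = (-(1/7)z - 107/49)(-7z^2 + 65z + 642) + ((10224/49)z + 61344/49)
  -7z^2 + 65z + 642 = (-(343/10224)z + 5243/10224)((10224/49)z + 61344/49) + (0)
Last nonzero remainder: (10224/49)z + 61344/49. Dividing through by 10224/49 gives the monic gcd z + 6.

6 + z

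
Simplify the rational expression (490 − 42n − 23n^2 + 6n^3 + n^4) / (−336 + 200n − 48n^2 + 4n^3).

(35 + 12n + n^2)/(−24 + 4n)

Euclidean algorithm in ℚ[n]:
  n^4 + 6n^3 − 23n^2 − 42n + 490 = ((1/4)n + 9/2)(4n^3 − 48n^2 + 200n − 336) + (143n^2 − 858n + 2002)
  4n^3 − 48n^2 + 200n − 336 = ((4/143)n − 24/143)(143n^2 − 858n + 2002) + (0)
Last nonzero remainder: 143n^2 − 858n + 2002. Dividing through by 143 gives the monic gcd n^2 − 6n + 14.
Cancel n^2 − 6n + 14 from numerator and denominator to get the reduced form.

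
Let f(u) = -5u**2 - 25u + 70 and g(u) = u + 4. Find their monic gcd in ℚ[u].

1

By polynomial division,
  -5u**2 - 25u + 70 = (-5u - 5)(u + 4) + (90)
  u + 4 = ((1/90)u + 2/45)(90) + (0)
The last nonzero remainder is the constant 90, so the polynomials are coprime and gcd = 1.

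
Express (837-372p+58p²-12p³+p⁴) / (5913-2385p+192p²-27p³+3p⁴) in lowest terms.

(31+p²)/(219+9p+3p²)

By polynomial division,
  p⁴-12p³+58p²-372p+837 = (1/3)(3p⁴-27p³+192p²-2385p+5913) + (-3p³-6p²+423p-1134)
  3p⁴-27p³+192p²-2385p+5913 = (-p+11)(-3p³-6p²+423p-1134) + (681p²-8172p+18387)
  -3p³-6p²+423p-1134 = (-(1/227)p-14/227)(681p²-8172p+18387) + (0)
Last nonzero remainder: 681p²-8172p+18387. Dividing through by 681 gives the monic gcd p²-12p+27.
Cancel p²-12p+27 from numerator and denominator to get the reduced form.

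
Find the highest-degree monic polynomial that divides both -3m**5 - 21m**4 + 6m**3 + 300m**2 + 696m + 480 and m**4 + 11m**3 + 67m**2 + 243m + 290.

m**2 + 7m + 10

Repeated division with remainder:
  -3m**5 - 21m**4 + 6m**3 + 300m**2 + 696m + 480 = (-3m + 12)(m**4 + 11m**3 + 67m**2 + 243m + 290) + (75m**3 + 225m**2 - 1350m - 3000)
  m**4 + 11m**3 + 67m**2 + 243m + 290 = ((1/75)m + 8/75)(75m**3 + 225m**2 - 1350m - 3000) + (61m**2 + 427m + 610)
  75m**3 + 225m**2 - 1350m - 3000 = ((75/61)m - 300/61)(61m**2 + 427m + 610) + (0)
Last nonzero remainder: 61m**2 + 427m + 610. Dividing through by 61 gives the monic gcd m**2 + 7m + 10.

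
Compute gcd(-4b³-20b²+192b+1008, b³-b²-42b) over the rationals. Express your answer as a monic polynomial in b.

b²-b-42

Euclidean algorithm in ℚ[b]:
  -4b³-20b²+192b+1008 = (-4)(b³-b²-42b) + (-24b²+24b+1008)
  b³-b²-42b = (-(1/24)b)(-24b²+24b+1008) + (0)
Last nonzero remainder: -24b²+24b+1008. Dividing through by -24 gives the monic gcd b²-b-42.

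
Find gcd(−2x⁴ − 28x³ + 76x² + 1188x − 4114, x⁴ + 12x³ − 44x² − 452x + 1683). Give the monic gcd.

Euclidean algorithm in ℚ[x]:
  −2x⁴ − 28x³ + 76x² + 1188x − 4114 = (−2)(x⁴ + 12x³ − 44x² − 452x + 1683) + (−4x³ − 12x² + 284x − 748)
  x⁴ + 12x³ − 44x² − 452x + 1683 = (−(1/4)x − 9/4)(−4x³ − 12x² + 284x − 748) + (0)
Last nonzero remainder: −4x³ − 12x² + 284x − 748. Dividing through by −4 gives the monic gcd x³ + 3x² − 71x + 187.

x³ + 3x² − 71x + 187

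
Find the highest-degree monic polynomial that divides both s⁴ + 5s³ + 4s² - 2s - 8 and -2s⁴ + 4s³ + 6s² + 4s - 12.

s³ + s² - 2

Repeated division with remainder:
  s⁴ + 5s³ + 4s² - 2s - 8 = (-1/2)(-2s⁴ + 4s³ + 6s² + 4s - 12) + (7s³ + 7s² - 14)
  -2s⁴ + 4s³ + 6s² + 4s - 12 = (-(2/7)s + 6/7)(7s³ + 7s² - 14) + (0)
Last nonzero remainder: 7s³ + 7s² - 14. Dividing through by 7 gives the monic gcd s³ + s² - 2.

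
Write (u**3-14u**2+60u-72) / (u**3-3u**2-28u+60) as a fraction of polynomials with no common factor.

(u-6)/(u+5)

By polynomial division,
  u**3-14u**2+60u-72 = (u**3-3u**2-28u+60) + (-11u**2+88u-132)
  u**3-3u**2-28u+60 = (-(1/11)u-5/11)(-11u**2+88u-132) + (0)
Last nonzero remainder: -11u**2+88u-132. Dividing through by -11 gives the monic gcd u**2-8u+12.
Cancel u**2-8u+12 from numerator and denominator to get the reduced form.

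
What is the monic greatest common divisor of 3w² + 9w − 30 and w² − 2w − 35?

w + 5

Repeated division with remainder:
  3w² + 9w − 30 = (3)(w² − 2w − 35) + (15w + 75)
  w² − 2w − 35 = ((1/15)w − 7/15)(15w + 75) + (0)
Last nonzero remainder: 15w + 75. Dividing through by 15 gives the monic gcd w + 5.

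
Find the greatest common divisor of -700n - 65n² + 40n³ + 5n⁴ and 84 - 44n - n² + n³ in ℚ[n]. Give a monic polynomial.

Apply the Euclidean algorithm:
  5n⁴ + 40n³ - 65n² - 700n = (5n + 45)(n³ - n² - 44n + 84) + (200n² + 860n - 3780)
  n³ - n² - 44n + 84 = ((1/200)n - 53/2000)(200n² + 860n - 3780) + (-(231/100)n - 1617/100)
  200n² + 860n - 3780 = (-(20000/231)n + 18000/77)(-(231/100)n - 1617/100) + (0)
Last nonzero remainder: -(231/100)n - 1617/100. Dividing through by -231/100 gives the monic gcd n + 7.

7 + n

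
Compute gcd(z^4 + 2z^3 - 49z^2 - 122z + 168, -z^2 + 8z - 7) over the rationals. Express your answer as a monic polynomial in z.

Repeated division with remainder:
  z^4 + 2z^3 - 49z^2 - 122z + 168 = (-z^2 - 10z - 24)(-z^2 + 8z - 7) + (0)
Last nonzero remainder: -z^2 + 8z - 7. Dividing through by -1 gives the monic gcd z^2 - 8z + 7.

z^2 - 8z + 7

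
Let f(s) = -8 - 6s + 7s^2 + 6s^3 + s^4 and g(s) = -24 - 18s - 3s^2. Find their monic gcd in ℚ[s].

8 + 6s + s^2

Apply the Euclidean algorithm:
  s^4 + 6s^3 + 7s^2 - 6s - 8 = (-(1/3)s^2 + 1/3)(-3s^2 - 18s - 24) + (0)
Last nonzero remainder: -3s^2 - 18s - 24. Dividing through by -3 gives the monic gcd s^2 + 6s + 8.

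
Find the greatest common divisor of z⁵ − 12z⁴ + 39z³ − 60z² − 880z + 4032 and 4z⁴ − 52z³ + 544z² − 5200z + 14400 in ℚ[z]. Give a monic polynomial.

Euclidean algorithm in ℚ[z]:
  z⁵ − 12z⁴ + 39z³ − 60z² − 880z + 4032 = ((1/4)z + 1/4)(4z⁴ − 52z³ + 544z² − 5200z + 14400) + (−84z³ + 1104z² − 3180z + 432)
  4z⁴ − 52z³ + 544z² − 5200z + 14400 = (−(1/21)z − 1/147)(−84z³ + 1104z² − 3180z + 432) + ((19604/49)z² − (254852/49)z + 705744/49)
  −84z³ + 1104z² − 3180z + 432 = (−(1029/4901)z + 147/4901)((19604/49)z² − (254852/49)z + 705744/49) + (0)
Last nonzero remainder: (19604/49)z² − (254852/49)z + 705744/49. Dividing through by 19604/49 gives the monic gcd z² − 13z + 36.

z² − 13z + 36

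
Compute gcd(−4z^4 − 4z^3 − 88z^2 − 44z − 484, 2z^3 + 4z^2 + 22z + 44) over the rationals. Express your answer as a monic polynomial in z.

z^2 + 11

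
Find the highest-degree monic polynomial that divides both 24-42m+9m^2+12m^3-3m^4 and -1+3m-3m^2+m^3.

1-2m+m^2

Apply the Euclidean algorithm:
  -3m^4+12m^3+9m^2-42m+24 = (-3m+3)(m^3-3m^2+3m-1) + (27m^2-54m+27)
  m^3-3m^2+3m-1 = ((1/27)m-1/27)(27m^2-54m+27) + (0)
Last nonzero remainder: 27m^2-54m+27. Dividing through by 27 gives the monic gcd m^2-2m+1.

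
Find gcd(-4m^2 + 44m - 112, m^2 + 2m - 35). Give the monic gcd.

Euclidean algorithm in ℚ[m]:
  -4m^2 + 44m - 112 = (-4)(m^2 + 2m - 35) + (52m - 252)
  m^2 + 2m - 35 = ((1/52)m + 89/676)(52m - 252) + (-308/169)
  52m - 252 = (-(2197/77)m + 1521/11)(-308/169) + (0)
The last nonzero remainder is the constant -308/169, so the polynomials are coprime and gcd = 1.

1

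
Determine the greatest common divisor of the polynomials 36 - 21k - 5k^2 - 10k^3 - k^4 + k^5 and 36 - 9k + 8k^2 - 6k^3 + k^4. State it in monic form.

-12 - k - 3k^2 + k^3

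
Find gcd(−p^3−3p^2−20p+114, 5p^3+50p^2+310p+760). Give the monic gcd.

p^2+6p+38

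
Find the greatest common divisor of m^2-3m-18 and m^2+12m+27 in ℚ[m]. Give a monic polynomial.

By polynomial division,
  m^2-3m-18 = (m^2+12m+27) + (-15m-45)
  m^2+12m+27 = (-(1/15)m-3/5)(-15m-45) + (0)
Last nonzero remainder: -15m-45. Dividing through by -15 gives the monic gcd m+3.

m+3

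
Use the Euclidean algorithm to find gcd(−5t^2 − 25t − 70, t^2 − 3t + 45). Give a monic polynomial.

1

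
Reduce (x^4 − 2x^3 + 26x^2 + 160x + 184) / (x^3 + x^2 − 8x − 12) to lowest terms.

By polynomial division,
  x^4 − 2x^3 + 26x^2 + 160x + 184 = (x − 3)(x^3 + x^2 − 8x − 12) + (37x^2 + 148x + 148)
  x^3 + x^2 − 8x − 12 = ((1/37)x − 3/37)(37x^2 + 148x + 148) + (0)
Last nonzero remainder: 37x^2 + 148x + 148. Dividing through by 37 gives the monic gcd x^2 + 4x + 4.
Cancel x^2 + 4x + 4 from numerator and denominator to get the reduced form.

(x^2 − 6x + 46)/(x − 3)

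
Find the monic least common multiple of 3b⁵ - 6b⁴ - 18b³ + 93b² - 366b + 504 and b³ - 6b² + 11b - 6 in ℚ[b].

b⁶ - 3b⁵ - 4b⁴ + 37b³ - 153b² + 290b - 168

By polynomial division,
  3b⁵ - 6b⁴ - 18b³ + 93b² - 366b + 504 = (3b² + 12b + 21)(b³ - 6b² + 11b - 6) + (105b² - 525b + 630)
  b³ - 6b² + 11b - 6 = ((1/105)b - 1/105)(105b² - 525b + 630) + (0)
Last nonzero remainder: 105b² - 525b + 630. Dividing through by 105 gives the monic gcd b² - 5b + 6.
Then lcm(f, g) = f·g / gcd(f, g); expanding and making the result monic gives the answer.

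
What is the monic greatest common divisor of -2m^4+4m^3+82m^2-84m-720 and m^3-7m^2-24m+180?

m^2-m-30

Repeated division with remainder:
  -2m^4+4m^3+82m^2-84m-720 = (-2m-10)(m^3-7m^2-24m+180) + (-36m^2+36m+1080)
  m^3-7m^2-24m+180 = (-(1/36)m+1/6)(-36m^2+36m+1080) + (0)
Last nonzero remainder: -36m^2+36m+1080. Dividing through by -36 gives the monic gcd m^2-m-30.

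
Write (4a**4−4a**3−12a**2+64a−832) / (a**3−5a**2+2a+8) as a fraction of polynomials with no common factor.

Apply the Euclidean algorithm:
  4a**4−4a**3−12a**2+64a−832 = (4a+16)(a**3−5a**2+2a+8) + (60a**2−960)
  a**3−5a**2+2a+8 = ((1/60)a−1/12)(60a**2−960) + (18a−72)
  60a**2−960 = ((10/3)a+40/3)(18a−72) + (0)
Last nonzero remainder: 18a−72. Dividing through by 18 gives the monic gcd a−4.
Cancel a−4 from numerator and denominator to get the reduced form.

(4a**3+12a**2+36a+208)/(a**2−a−2)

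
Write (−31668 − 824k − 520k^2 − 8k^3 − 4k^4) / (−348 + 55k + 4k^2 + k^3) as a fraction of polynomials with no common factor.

Euclidean algorithm in ℚ[k]:
  −4k^4 − 8k^3 − 520k^2 − 824k − 31668 = (−4k + 8)(k^3 + 4k^2 + 55k − 348) + (−332k^2 − 2656k − 28884)
  k^3 + 4k^2 + 55k − 348 = (−(1/332)k + 1/83)(−332k^2 − 2656k − 28884) + (0)
Last nonzero remainder: −332k^2 − 2656k − 28884. Dividing through by −332 gives the monic gcd k^2 + 8k + 87.
Cancel k^2 + 8k + 87 from numerator and denominator to get the reduced form.

(−364 + 24k − 4k^2)/(−4 + k)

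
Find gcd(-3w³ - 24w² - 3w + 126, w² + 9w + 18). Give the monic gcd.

Euclidean algorithm in ℚ[w]:
  -3w³ - 24w² - 3w + 126 = (-3w + 3)(w² + 9w + 18) + (24w + 72)
  w² + 9w + 18 = ((1/24)w + 1/4)(24w + 72) + (0)
Last nonzero remainder: 24w + 72. Dividing through by 24 gives the monic gcd w + 3.

w + 3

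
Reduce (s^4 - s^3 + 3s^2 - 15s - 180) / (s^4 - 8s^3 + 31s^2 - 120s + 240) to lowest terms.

Repeated division with remainder:
  s^4 - s^3 + 3s^2 - 15s - 180 = (s^4 - 8s^3 + 31s^2 - 120s + 240) + (7s^3 - 28s^2 + 105s - 420)
  s^4 - 8s^3 + 31s^2 - 120s + 240 = ((1/7)s - 4/7)(7s^3 - 28s^2 + 105s - 420) + (0)
Last nonzero remainder: 7s^3 - 28s^2 + 105s - 420. Dividing through by 7 gives the monic gcd s^3 - 4s^2 + 15s - 60.
Cancel s^3 - 4s^2 + 15s - 60 from numerator and denominator to get the reduced form.

(s + 3)/(s - 4)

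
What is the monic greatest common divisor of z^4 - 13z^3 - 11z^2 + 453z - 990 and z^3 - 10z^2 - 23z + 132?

z^2 - 14z + 33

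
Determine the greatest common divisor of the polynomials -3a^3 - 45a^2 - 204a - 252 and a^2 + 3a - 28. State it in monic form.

a + 7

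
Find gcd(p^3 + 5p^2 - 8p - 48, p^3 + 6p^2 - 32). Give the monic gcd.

p^2 + 8p + 16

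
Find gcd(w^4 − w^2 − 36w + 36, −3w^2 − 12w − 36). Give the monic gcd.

By polynomial division,
  w^4 − w^2 − 36w + 36 = (−(1/3)w^2 + (4/3)w − 1)(−3w^2 − 12w − 36) + (0)
Last nonzero remainder: −3w^2 − 12w − 36. Dividing through by −3 gives the monic gcd w^2 + 4w + 12.

w^2 + 4w + 12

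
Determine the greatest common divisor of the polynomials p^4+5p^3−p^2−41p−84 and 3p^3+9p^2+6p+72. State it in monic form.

Euclidean algorithm in ℚ[p]:
  p^4+5p^3−p^2−41p−84 = ((1/3)p+2/3)(3p^3+9p^2+6p+72) + (−9p^2−69p−132)
  3p^3+9p^2+6p+72 = (−(1/3)p+14/9)(−9p^2−69p−132) + ((208/3)p+832/3)
  −9p^2−69p−132 = (−(27/208)p−99/208)((208/3)p+832/3) + (0)
Last nonzero remainder: (208/3)p+832/3. Dividing through by 208/3 gives the monic gcd p+4.

p+4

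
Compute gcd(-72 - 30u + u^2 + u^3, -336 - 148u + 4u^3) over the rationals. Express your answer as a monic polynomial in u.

12 + 7u + u^2

Apply the Euclidean algorithm:
  u^3 + u^2 - 30u - 72 = (1/4)(4u^3 - 148u - 336) + (u^2 + 7u + 12)
  4u^3 - 148u - 336 = (4u - 28)(u^2 + 7u + 12) + (0)
The last nonzero remainder u^2 + 7u + 12 is already monic.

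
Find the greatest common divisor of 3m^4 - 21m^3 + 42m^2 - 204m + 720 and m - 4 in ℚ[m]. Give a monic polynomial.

Apply the Euclidean algorithm:
  3m^4 - 21m^3 + 42m^2 - 204m + 720 = (3m^3 - 9m^2 + 6m - 180)(m - 4) + (0)
The last nonzero remainder m - 4 is already monic.

m - 4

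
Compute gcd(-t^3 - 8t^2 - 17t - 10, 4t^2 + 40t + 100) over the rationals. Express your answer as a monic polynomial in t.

t + 5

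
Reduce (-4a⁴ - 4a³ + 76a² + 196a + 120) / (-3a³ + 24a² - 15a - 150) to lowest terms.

(4a² + 16a + 12)/(3a - 15)

Apply the Euclidean algorithm:
  -4a⁴ - 4a³ + 76a² + 196a + 120 = ((4/3)a + 12)(-3a³ + 24a² - 15a - 150) + (-192a² + 576a + 1920)
  -3a³ + 24a² - 15a - 150 = ((1/64)a - 5/64)(-192a² + 576a + 1920) + (0)
Last nonzero remainder: -192a² + 576a + 1920. Dividing through by -192 gives the monic gcd a² - 3a - 10.
Cancel a² - 3a - 10 from numerator and denominator to get the reduced form.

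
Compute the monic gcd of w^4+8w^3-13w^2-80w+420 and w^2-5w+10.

w^2-5w+10

Euclidean algorithm in ℚ[w]:
  w^4+8w^3-13w^2-80w+420 = (w^2+13w+42)(w^2-5w+10) + (0)
The last nonzero remainder w^2-5w+10 is already monic.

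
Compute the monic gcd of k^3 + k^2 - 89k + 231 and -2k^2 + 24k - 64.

Apply the Euclidean algorithm:
  k^3 + k^2 - 89k + 231 = (-(1/2)k - 13/2)(-2k^2 + 24k - 64) + (35k - 185)
  -2k^2 + 24k - 64 = (-(2/35)k + 94/245)(35k - 185) + (342/49)
  35k - 185 = ((1715/342)k - 9065/342)(342/49) + (0)
The last nonzero remainder is the constant 342/49, so the polynomials are coprime and gcd = 1.

1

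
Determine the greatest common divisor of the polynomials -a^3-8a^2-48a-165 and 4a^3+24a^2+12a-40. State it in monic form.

a+5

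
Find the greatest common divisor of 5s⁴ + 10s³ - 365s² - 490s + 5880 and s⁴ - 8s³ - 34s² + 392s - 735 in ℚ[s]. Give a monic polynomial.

Apply the Euclidean algorithm:
  5s⁴ + 10s³ - 365s² - 490s + 5880 = (5)(s⁴ - 8s³ - 34s² + 392s - 735) + (50s³ - 195s² - 2450s + 9555)
  s⁴ - 8s³ - 34s² + 392s - 735 = ((1/50)s - 41/500)(50s³ - 195s² - 2450s + 9555) + (-(99/100)s² + 4851/100)
  50s³ - 195s² - 2450s + 9555 = (-(5000/99)s + 6500/33)(-(99/100)s² + 4851/100) + (0)
Last nonzero remainder: -(99/100)s² + 4851/100. Dividing through by -99/100 gives the monic gcd s² - 49.

s² - 49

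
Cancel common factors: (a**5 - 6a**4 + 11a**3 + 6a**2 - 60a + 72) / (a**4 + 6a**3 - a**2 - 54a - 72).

Euclidean algorithm in ℚ[a]:
  a**5 - 6a**4 + 11a**3 + 6a**2 - 60a + 72 = (a - 12)(a**4 + 6a**3 - a**2 - 54a - 72) + (84a**3 + 48a**2 - 636a - 792)
  a**4 + 6a**3 - a**2 - 54a - 72 = ((1/84)a + 19/294)(84a**3 + 48a**2 - 636a - 792) + ((170/49)a**2 - (170/49)a - 1020/49)
  84a**3 + 48a**2 - 636a - 792 = ((2058/85)a + 3234/85)((170/49)a**2 - (170/49)a - 1020/49) + (0)
Last nonzero remainder: (170/49)a**2 - (170/49)a - 1020/49. Dividing through by 170/49 gives the monic gcd a**2 - a - 6.
Cancel a**2 - a - 6 from numerator and denominator to get the reduced form.

(a**3 - 5a**2 + 12a - 12)/(a**2 + 7a + 12)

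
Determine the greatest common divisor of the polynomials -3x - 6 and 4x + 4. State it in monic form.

1

Apply the Euclidean algorithm:
  -3x - 6 = (-3/4)(4x + 4) + (-3)
  4x + 4 = (-(4/3)x - 4/3)(-3) + (0)
The last nonzero remainder is the constant -3, so the polynomials are coprime and gcd = 1.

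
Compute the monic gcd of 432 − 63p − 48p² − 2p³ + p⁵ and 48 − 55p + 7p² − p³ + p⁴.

−48 + 7p + p³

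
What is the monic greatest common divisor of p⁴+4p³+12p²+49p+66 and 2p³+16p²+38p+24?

p+3

Euclidean algorithm in ℚ[p]:
  p⁴+4p³+12p²+49p+66 = ((1/2)p-2)(2p³+16p²+38p+24) + (25p²+113p+114)
  2p³+16p²+38p+24 = ((2/25)p+174/625)(25p²+113p+114) + (-(1612/625)p-4836/625)
  25p²+113p+114 = (-(15625/1612)p-11875/806)(-(1612/625)p-4836/625) + (0)
Last nonzero remainder: -(1612/625)p-4836/625. Dividing through by -1612/625 gives the monic gcd p+3.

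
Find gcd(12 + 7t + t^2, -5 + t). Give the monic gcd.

Repeated division with remainder:
  t^2 + 7t + 12 = (t + 12)(t - 5) + (72)
  t - 5 = ((1/72)t - 5/72)(72) + (0)
The last nonzero remainder is the constant 72, so the polynomials are coprime and gcd = 1.

1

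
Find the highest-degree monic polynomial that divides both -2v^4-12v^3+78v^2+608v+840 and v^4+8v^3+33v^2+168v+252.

v^2+8v+12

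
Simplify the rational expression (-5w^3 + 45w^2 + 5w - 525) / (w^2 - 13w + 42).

By polynomial division,
  -5w^3 + 45w^2 + 5w - 525 = (-5w - 20)(w^2 - 13w + 42) + (-45w + 315)
  w^2 - 13w + 42 = (-(1/45)w + 2/15)(-45w + 315) + (0)
Last nonzero remainder: -45w + 315. Dividing through by -45 gives the monic gcd w - 7.
Cancel w - 7 from numerator and denominator to get the reduced form.

(-5w^2 + 10w + 75)/(w - 6)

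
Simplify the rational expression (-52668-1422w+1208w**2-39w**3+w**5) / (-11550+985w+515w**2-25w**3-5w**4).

By polynomial division,
  w**5-39w**3+1208w**2-1422w-52668 = (-(1/5)w+1)(-5w**4-25w**3+515w**2+985w-11550) + (89w**3+890w**2-4717w-41118)
  -5w**4-25w**3+515w**2+985w-11550 = (-(5/89)w+25/89)(89w**3+890w**2-4717w-41118) + (0)
Last nonzero remainder: 89w**3+890w**2-4717w-41118. Dividing through by 89 gives the monic gcd w**3+10w**2-53w-462.
Cancel w**3+10w**2-53w-462 from numerator and denominator to get the reduced form.

(-114+10w-w**2)/(-25+5w)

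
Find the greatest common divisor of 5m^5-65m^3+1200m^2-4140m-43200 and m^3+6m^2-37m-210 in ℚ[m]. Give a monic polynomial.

m^2-m-30

By polynomial division,
  5m^5-65m^3+1200m^2-4140m-43200 = (5m^2-30m+300)(m^3+6m^2-37m-210) + (-660m^2+660m+19800)
  m^3+6m^2-37m-210 = (-(1/660)m-7/660)(-660m^2+660m+19800) + (0)
Last nonzero remainder: -660m^2+660m+19800. Dividing through by -660 gives the monic gcd m^2-m-30.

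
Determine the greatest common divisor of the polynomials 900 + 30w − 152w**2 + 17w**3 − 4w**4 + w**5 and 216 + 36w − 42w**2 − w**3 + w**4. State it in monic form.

−6 − w + w**2

By polynomial division,
  w**5 − 4w**4 + 17w**3 − 152w**2 + 30w + 900 = (w − 3)(w**4 − w**3 − 42w**2 + 36w + 216) + (56w**3 − 314w**2 − 78w + 1548)
  w**4 − w**3 − 42w**2 + 36w + 216 = ((1/56)w + 129/1568)(56w**3 − 314w**2 − 78w + 1548) + (−(11583/784)w**2 + (11583/784)w + 34749/392)
  56w**3 − 314w**2 − 78w + 1548 = (−(43904/11583)w + 67424/3861)(−(11583/784)w**2 + (11583/784)w + 34749/392) + (0)
Last nonzero remainder: −(11583/784)w**2 + (11583/784)w + 34749/392. Dividing through by −11583/784 gives the monic gcd w**2 − w − 6.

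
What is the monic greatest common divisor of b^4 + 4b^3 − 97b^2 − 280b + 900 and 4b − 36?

Euclidean algorithm in ℚ[b]:
  b^4 + 4b^3 − 97b^2 − 280b + 900 = ((1/4)b^3 + (13/4)b^2 + 5b − 25)(4b − 36) + (0)
Last nonzero remainder: 4b − 36. Dividing through by 4 gives the monic gcd b − 9.

b − 9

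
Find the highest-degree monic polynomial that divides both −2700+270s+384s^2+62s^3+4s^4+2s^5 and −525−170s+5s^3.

Apply the Euclidean algorithm:
  2s^5+4s^4+62s^3+384s^2+270s−2700 = ((2/5)s^2+(4/5)s+26)(5s^3−170s−525) + (730s^2+5110s+10950)
  5s^3−170s−525 = ((1/146)s−7/146)(730s^2+5110s+10950) + (0)
Last nonzero remainder: 730s^2+5110s+10950. Dividing through by 730 gives the monic gcd s^2+7s+15.

15+7s+s^2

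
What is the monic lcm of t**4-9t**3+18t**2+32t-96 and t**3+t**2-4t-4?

Euclidean algorithm in ℚ[t]:
  t**4-9t**3+18t**2+32t-96 = (t-10)(t**3+t**2-4t-4) + (32t**2-4t-136)
  t**3+t**2-4t-4 = ((1/32)t+9/256)(32t**2-4t-136) + ((25/64)t+25/32)
  32t**2-4t-136 = ((2048/25)t-4352/25)((25/64)t+25/32) + (0)
Last nonzero remainder: (25/64)t+25/32. Dividing through by 25/64 gives the monic gcd t+2.
Then lcm(f, g) = f·g / gcd(f, g); expanding and making the result monic gives the answer.

t**6-10t**5+25t**4+32t**3-164t**2+32t+192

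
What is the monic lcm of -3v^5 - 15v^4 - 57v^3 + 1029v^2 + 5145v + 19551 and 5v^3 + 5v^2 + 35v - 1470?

Repeated division with remainder:
  -3v^5 - 15v^4 - 57v^3 + 1029v^2 + 5145v + 19551 = (-(3/5)v^2 - (12/5)v - 24/5)(5v^3 + 5v^2 + 35v - 1470) + (255v^2 + 1785v + 12495)
  5v^3 + 5v^2 + 35v - 1470 = ((1/51)v - 2/17)(255v^2 + 1785v + 12495) + (0)
Last nonzero remainder: 255v^2 + 1785v + 12495. Dividing through by 255 gives the monic gcd v^2 + 7v + 49.
Then lcm(f, g) = f·g / gcd(f, g); expanding and making the result monic gives the answer.

v^6 - v^5 - 11v^4 - 457v^3 + 343v^2 + 3773v + 39102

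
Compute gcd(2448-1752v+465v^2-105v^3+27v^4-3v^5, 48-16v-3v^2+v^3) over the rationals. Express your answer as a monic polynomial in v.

Euclidean algorithm in ℚ[v]:
  -3v^5+27v^4-105v^3+465v^2-1752v+2448 = (-3v^2+18v-99)(v^3-3v^2-16v+48) + (600v^2-4200v+7200)
  v^3-3v^2-16v+48 = ((1/600)v+1/150)(600v^2-4200v+7200) + (0)
Last nonzero remainder: 600v^2-4200v+7200. Dividing through by 600 gives the monic gcd v^2-7v+12.

12-7v+v^2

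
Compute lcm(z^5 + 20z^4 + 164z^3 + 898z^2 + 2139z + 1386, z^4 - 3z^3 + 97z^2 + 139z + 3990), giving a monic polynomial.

Apply the Euclidean algorithm:
  z^5 + 20z^4 + 164z^3 + 898z^2 + 2139z + 1386 = (z + 23)(z^4 - 3z^3 + 97z^2 + 139z + 3990) + (136z^3 - 1472z^2 - 5048z - 90384)
  z^4 - 3z^3 + 97z^2 + 139z + 3990 = ((1/136)z + 133/2312)(136z^3 - 1472z^2 - 5048z - 90384) + ((63232/289)z^2 + (316160/289)z + 2655744/289)
  136z^3 - 1472z^2 - 5048z - 90384 = ((4913/7904)z - 77741/7904)((63232/289)z^2 + (316160/289)z + 2655744/289) + (0)
Last nonzero remainder: (63232/289)z^2 + (316160/289)z + 2655744/289. Dividing through by 63232/289 gives the monic gcd z^2 + 5z + 42.
Then lcm(f, g) = f·g / gcd(f, g); expanding and making the result monic gives the answer.

z^7 + 12z^6 + 99z^5 + 1486z^4 + 10535z^3 + 69584z^2 + 192117z + 131670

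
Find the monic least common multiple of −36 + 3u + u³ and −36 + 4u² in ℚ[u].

Repeated division with remainder:
  u³ + 3u − 36 = ((1/4)u)(4u² − 36) + (12u − 36)
  4u² − 36 = ((1/3)u + 1)(12u − 36) + (0)
Last nonzero remainder: 12u − 36. Dividing through by 12 gives the monic gcd u − 3.
Then lcm(f, g) = f·g / gcd(f, g); expanding and making the result monic gives the answer.

−108 − 27u + 3u² + 3u³ + u⁴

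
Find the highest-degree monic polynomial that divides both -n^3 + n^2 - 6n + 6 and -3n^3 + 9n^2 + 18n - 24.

Euclidean algorithm in ℚ[n]:
  -n^3 + n^2 - 6n + 6 = (1/3)(-3n^3 + 9n^2 + 18n - 24) + (-2n^2 - 12n + 14)
  -3n^3 + 9n^2 + 18n - 24 = ((3/2)n - 27/2)(-2n^2 - 12n + 14) + (-165n + 165)
  -2n^2 - 12n + 14 = ((2/165)n + 14/165)(-165n + 165) + (0)
Last nonzero remainder: -165n + 165. Dividing through by -165 gives the monic gcd n - 1.

n - 1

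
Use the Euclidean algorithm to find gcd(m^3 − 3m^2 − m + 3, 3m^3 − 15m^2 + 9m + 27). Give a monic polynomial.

m^2 − 2m − 3

Euclidean algorithm in ℚ[m]:
  m^3 − 3m^2 − m + 3 = (1/3)(3m^3 − 15m^2 + 9m + 27) + (2m^2 − 4m − 6)
  3m^3 − 15m^2 + 9m + 27 = ((3/2)m − 9/2)(2m^2 − 4m − 6) + (0)
Last nonzero remainder: 2m^2 − 4m − 6. Dividing through by 2 gives the monic gcd m^2 − 2m − 3.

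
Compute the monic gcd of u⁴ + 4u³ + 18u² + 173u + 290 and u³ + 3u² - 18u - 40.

By polynomial division,
  u⁴ + 4u³ + 18u² + 173u + 290 = (u + 1)(u³ + 3u² - 18u - 40) + (33u² + 231u + 330)
  u³ + 3u² - 18u - 40 = ((1/33)u - 4/33)(33u² + 231u + 330) + (0)
Last nonzero remainder: 33u² + 231u + 330. Dividing through by 33 gives the monic gcd u² + 7u + 10.

u² + 7u + 10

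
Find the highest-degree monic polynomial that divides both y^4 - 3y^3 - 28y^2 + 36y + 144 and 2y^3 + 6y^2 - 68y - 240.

y^2 - 2y - 24

Repeated division with remainder:
  y^4 - 3y^3 - 28y^2 + 36y + 144 = ((1/2)y - 3)(2y^3 + 6y^2 - 68y - 240) + (24y^2 - 48y - 576)
  2y^3 + 6y^2 - 68y - 240 = ((1/12)y + 5/12)(24y^2 - 48y - 576) + (0)
Last nonzero remainder: 24y^2 - 48y - 576. Dividing through by 24 gives the monic gcd y^2 - 2y - 24.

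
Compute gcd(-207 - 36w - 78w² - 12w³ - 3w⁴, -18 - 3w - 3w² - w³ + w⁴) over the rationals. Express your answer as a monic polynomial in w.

Euclidean algorithm in ℚ[w]:
  -3w⁴ - 12w³ - 78w² - 36w - 207 = (-3)(w⁴ - w³ - 3w² - 3w - 18) + (-15w³ - 87w² - 45w - 261)
  w⁴ - w³ - 3w² - 3w - 18 = (-(1/15)w + 34/75)(-15w³ - 87w² - 45w - 261) + ((836/25)w² + 2508/25)
  -15w³ - 87w² - 45w - 261 = (-(375/836)w - 2175/836)((836/25)w² + 2508/25) + (0)
Last nonzero remainder: (836/25)w² + 2508/25. Dividing through by 836/25 gives the monic gcd w² + 3.

3 + w²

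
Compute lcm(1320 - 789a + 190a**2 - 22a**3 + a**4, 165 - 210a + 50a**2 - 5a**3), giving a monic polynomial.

-1320 + 2109a - 979a**2 + 212a**3 - 23a**4 + a**5

Repeated division with remainder:
  a**4 - 22a**3 + 190a**2 - 789a + 1320 = (-(1/5)a + 12/5)(-5a**3 + 50a**2 - 210a + 165) + (28a**2 - 252a + 924)
  -5a**3 + 50a**2 - 210a + 165 = (-(5/28)a + 5/28)(28a**2 - 252a + 924) + (0)
Last nonzero remainder: 28a**2 - 252a + 924. Dividing through by 28 gives the monic gcd a**2 - 9a + 33.
Then lcm(f, g) = f·g / gcd(f, g); expanding and making the result monic gives the answer.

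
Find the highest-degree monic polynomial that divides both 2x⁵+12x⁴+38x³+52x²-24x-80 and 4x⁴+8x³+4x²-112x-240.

Repeated division with remainder:
  2x⁵+12x⁴+38x³+52x²-24x-80 = ((1/2)x+2)(4x⁴+8x³+4x²-112x-240) + (20x³+100x²+320x+400)
  4x⁴+8x³+4x²-112x-240 = ((1/5)x-3/5)(20x³+100x²+320x+400) + (0)
Last nonzero remainder: 20x³+100x²+320x+400. Dividing through by 20 gives the monic gcd x³+5x²+16x+20.

x³+5x²+16x+20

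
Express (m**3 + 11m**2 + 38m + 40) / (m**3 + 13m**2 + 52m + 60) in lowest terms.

(m + 4)/(m + 6)

Repeated division with remainder:
  m**3 + 11m**2 + 38m + 40 = (m**3 + 13m**2 + 52m + 60) + (-2m**2 - 14m - 20)
  m**3 + 13m**2 + 52m + 60 = (-(1/2)m - 3)(-2m**2 - 14m - 20) + (0)
Last nonzero remainder: -2m**2 - 14m - 20. Dividing through by -2 gives the monic gcd m**2 + 7m + 10.
Cancel m**2 + 7m + 10 from numerator and denominator to get the reduced form.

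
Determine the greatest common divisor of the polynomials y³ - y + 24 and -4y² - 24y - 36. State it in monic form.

y + 3

Apply the Euclidean algorithm:
  y³ - y + 24 = (-(1/4)y + 3/2)(-4y² - 24y - 36) + (26y + 78)
  -4y² - 24y - 36 = (-(2/13)y - 6/13)(26y + 78) + (0)
Last nonzero remainder: 26y + 78. Dividing through by 26 gives the monic gcd y + 3.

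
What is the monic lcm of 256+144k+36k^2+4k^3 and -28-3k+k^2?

-448-188k-27k^2+2k^3+k^4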